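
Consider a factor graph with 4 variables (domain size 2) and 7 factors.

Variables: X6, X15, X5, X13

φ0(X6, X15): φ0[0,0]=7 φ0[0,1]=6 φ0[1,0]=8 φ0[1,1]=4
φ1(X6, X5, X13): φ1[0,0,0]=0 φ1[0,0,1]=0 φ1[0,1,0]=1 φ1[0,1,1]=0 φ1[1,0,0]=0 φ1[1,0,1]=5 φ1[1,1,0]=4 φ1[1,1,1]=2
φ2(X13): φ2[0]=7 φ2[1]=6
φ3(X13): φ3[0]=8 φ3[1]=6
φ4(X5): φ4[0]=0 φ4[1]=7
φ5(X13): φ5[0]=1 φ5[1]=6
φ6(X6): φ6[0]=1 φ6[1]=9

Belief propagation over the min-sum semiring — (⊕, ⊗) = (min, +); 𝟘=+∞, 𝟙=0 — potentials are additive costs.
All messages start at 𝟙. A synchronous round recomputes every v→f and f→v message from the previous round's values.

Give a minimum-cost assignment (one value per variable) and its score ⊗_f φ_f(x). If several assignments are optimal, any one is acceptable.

init: all messages = 𝟙 over 2 values
r1 m[φ0→X6] = [6, 4]
r1 m[φ0→X15] = [7, 4]
r1 m[φ1→X6] = [0, 0]
r1 m[φ1→X5] = [0, 0]
r1 m[φ1→X13] = [0, 0]
r1 m[φ2→X13] = [7, 6]
r1 m[φ3→X13] = [8, 6]
r1 m[φ4→X5] = [0, 7]
r1 m[φ5→X13] = [1, 6]
r1 m[φ6→X6] = [1, 9]
r1 m[X6→φ0] = [0, 0]
r1 m[X6→φ1] = [0, 0]
r1 m[X6→φ6] = [0, 0]
r1 m[X15→φ0] = [0, 0]
r1 m[X5→φ1] = [0, 0]
r1 m[X5→φ4] = [0, 0]
r1 m[X13→φ1] = [0, 0]
r1 m[X13→φ2] = [0, 0]
r1 m[X13→φ3] = [0, 0]
r1 m[X13→φ5] = [0, 0]
r2 m[φ0→X6] = [6, 4]
r2 m[φ0→X15] = [7, 4]
r2 m[φ1→X6] = [0, 0]
r2 m[φ1→X5] = [0, 0]
r2 m[φ1→X13] = [0, 0]
r2 m[φ2→X13] = [7, 6]
r2 m[φ3→X13] = [8, 6]
r2 m[φ4→X5] = [0, 7]
r2 m[φ5→X13] = [1, 6]
r2 m[φ6→X6] = [1, 9]
r2 m[X6→φ0] = [1, 9]
r2 m[X6→φ1] = [7, 13]
r2 m[X6→φ6] = [6, 4]
r2 m[X15→φ0] = [0, 0]
r2 m[X5→φ1] = [0, 7]
r2 m[X5→φ4] = [0, 0]
r2 m[X13→φ1] = [16, 18]
r2 m[X13→φ2] = [9, 12]
r2 m[X13→φ3] = [8, 12]
r2 m[X13→φ5] = [15, 12]
r3 m[φ0→X6] = [6, 4]
r3 m[φ0→X15] = [8, 7]
r3 m[φ1→X6] = [16, 16]
r3 m[φ1→X5] = [23, 24]
r3 m[φ1→X13] = [7, 7]
r3 m[φ2→X13] = [7, 6]
r3 m[φ3→X13] = [8, 6]
r3 m[φ4→X5] = [0, 7]
r3 m[φ5→X13] = [1, 6]
r3 m[φ6→X6] = [1, 9]
r3 m[X6→φ0] = [1, 9]
r3 m[X6→φ1] = [7, 13]
r3 m[X6→φ6] = [6, 4]
r3 m[X15→φ0] = [0, 0]
r3 m[X5→φ1] = [0, 7]
r3 m[X5→φ4] = [0, 0]
r3 m[X13→φ1] = [16, 18]
r3 m[X13→φ2] = [9, 12]
r3 m[X13→φ3] = [8, 12]
r3 m[X13→φ5] = [15, 12]
r4 m[φ0→X6] = [6, 4]
r4 m[φ0→X15] = [8, 7]
r4 m[φ1→X6] = [16, 16]
r4 m[φ1→X5] = [23, 24]
r4 m[φ1→X13] = [7, 7]
r4 m[φ2→X13] = [7, 6]
r4 m[φ3→X13] = [8, 6]
r4 m[φ4→X5] = [0, 7]
r4 m[φ5→X13] = [1, 6]
r4 m[φ6→X6] = [1, 9]
r4 m[X6→φ0] = [17, 25]
r4 m[X6→φ1] = [7, 13]
r4 m[X6→φ6] = [22, 20]
r4 m[X15→φ0] = [0, 0]
r4 m[X5→φ1] = [0, 7]
r4 m[X5→φ4] = [23, 24]
r4 m[X13→φ1] = [16, 18]
r4 m[X13→φ2] = [16, 19]
r4 m[X13→φ3] = [15, 19]
r4 m[X13→φ5] = [22, 19]
r5 m[φ0→X6] = [6, 4]
r5 m[φ0→X15] = [24, 23]
r5 m[φ1→X6] = [16, 16]
r5 m[φ1→X5] = [23, 24]
r5 m[φ1→X13] = [7, 7]
r5 m[φ2→X13] = [7, 6]
r5 m[φ3→X13] = [8, 6]
r5 m[φ4→X5] = [0, 7]
r5 m[φ5→X13] = [1, 6]
r5 m[φ6→X6] = [1, 9]
r5 m[X6→φ0] = [17, 25]
r5 m[X6→φ1] = [7, 13]
r5 m[X6→φ6] = [22, 20]
r5 m[X15→φ0] = [0, 0]
r5 m[X5→φ1] = [0, 7]
r5 m[X5→φ4] = [23, 24]
r5 m[X13→φ1] = [16, 18]
r5 m[X13→φ2] = [16, 19]
r5 m[X13→φ3] = [15, 19]
r5 m[X13→φ5] = [22, 19]
r6 m[φ0→X6] = [6, 4]
r6 m[φ0→X15] = [24, 23]
r6 m[φ1→X6] = [16, 16]
r6 m[φ1→X5] = [23, 24]
r6 m[φ1→X13] = [7, 7]
r6 m[φ2→X13] = [7, 6]
r6 m[φ3→X13] = [8, 6]
r6 m[φ4→X5] = [0, 7]
r6 m[φ5→X13] = [1, 6]
r6 m[φ6→X6] = [1, 9]
r6 m[X6→φ0] = [17, 25]
r6 m[X6→φ1] = [7, 13]
r6 m[X6→φ6] = [22, 20]
r6 m[X15→φ0] = [0, 0]
r6 m[X5→φ1] = [0, 7]
r6 m[X5→φ4] = [23, 24]
r6 m[X13→φ1] = [16, 18]
r6 m[X13→φ2] = [16, 19]
r6 m[X13→φ3] = [15, 19]
r6 m[X13→φ5] = [22, 19]
fixed point reached at round 6
traceback from X6: (X6=0, X15=1, X5=0, X13=0), score=23

assignment: (X6=0, X15=1, X5=0, X13=0); score = 23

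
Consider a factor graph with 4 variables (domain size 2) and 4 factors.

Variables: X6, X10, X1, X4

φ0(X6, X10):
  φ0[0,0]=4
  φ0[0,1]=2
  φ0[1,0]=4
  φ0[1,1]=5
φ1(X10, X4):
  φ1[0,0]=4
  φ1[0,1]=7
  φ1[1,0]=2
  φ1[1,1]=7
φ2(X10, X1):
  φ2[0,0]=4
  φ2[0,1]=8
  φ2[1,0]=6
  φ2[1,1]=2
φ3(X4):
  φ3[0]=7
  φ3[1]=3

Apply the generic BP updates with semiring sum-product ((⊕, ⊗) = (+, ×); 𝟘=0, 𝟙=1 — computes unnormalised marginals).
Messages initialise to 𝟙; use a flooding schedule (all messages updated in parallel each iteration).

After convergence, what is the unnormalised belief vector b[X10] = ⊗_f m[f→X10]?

init: all messages = 𝟙 over 2 values
r1 m[φ0→X6] = [6, 9]
r1 m[φ0→X10] = [8, 7]
r1 m[φ1→X10] = [11, 9]
r1 m[φ1→X4] = [6, 14]
r1 m[φ2→X10] = [12, 8]
r1 m[φ2→X1] = [10, 10]
r1 m[φ3→X4] = [7, 3]
r1 m[X6→φ0] = [1, 1]
r1 m[X10→φ0] = [1, 1]
r1 m[X10→φ1] = [1, 1]
r1 m[X10→φ2] = [1, 1]
r1 m[X1→φ2] = [1, 1]
r1 m[X4→φ1] = [1, 1]
r1 m[X4→φ3] = [1, 1]
r2 m[φ0→X6] = [6, 9]
r2 m[φ0→X10] = [8, 7]
r2 m[φ1→X10] = [11, 9]
r2 m[φ1→X4] = [6, 14]
r2 m[φ2→X10] = [12, 8]
r2 m[φ2→X1] = [10, 10]
r2 m[φ3→X4] = [7, 3]
r2 m[X6→φ0] = [1, 1]
r2 m[X10→φ0] = [132, 72]
r2 m[X10→φ1] = [96, 56]
r2 m[X10→φ2] = [88, 63]
r2 m[X1→φ2] = [1, 1]
r2 m[X4→φ1] = [7, 3]
r2 m[X4→φ3] = [6, 14]
r3 m[φ0→X6] = [672, 888]
r3 m[φ0→X10] = [8, 7]
r3 m[φ1→X10] = [49, 35]
r3 m[φ1→X4] = [496, 1064]
r3 m[φ2→X10] = [12, 8]
r3 m[φ2→X1] = [730, 830]
r3 m[φ3→X4] = [7, 3]
r3 m[X6→φ0] = [1, 1]
r3 m[X10→φ0] = [132, 72]
r3 m[X10→φ1] = [96, 56]
r3 m[X10→φ2] = [88, 63]
r3 m[X1→φ2] = [1, 1]
r3 m[X4→φ1] = [7, 3]
r3 m[X4→φ3] = [6, 14]
r4 m[φ0→X6] = [672, 888]
r4 m[φ0→X10] = [8, 7]
r4 m[φ1→X10] = [49, 35]
r4 m[φ1→X4] = [496, 1064]
r4 m[φ2→X10] = [12, 8]
r4 m[φ2→X1] = [730, 830]
r4 m[φ3→X4] = [7, 3]
r4 m[X6→φ0] = [1, 1]
r4 m[X10→φ0] = [588, 280]
r4 m[X10→φ1] = [96, 56]
r4 m[X10→φ2] = [392, 245]
r4 m[X1→φ2] = [1, 1]
r4 m[X4→φ1] = [7, 3]
r4 m[X4→φ3] = [496, 1064]
r5 m[φ0→X6] = [2912, 3752]
r5 m[φ0→X10] = [8, 7]
r5 m[φ1→X10] = [49, 35]
r5 m[φ1→X4] = [496, 1064]
r5 m[φ2→X10] = [12, 8]
r5 m[φ2→X1] = [3038, 3626]
r5 m[φ3→X4] = [7, 3]
r5 m[X6→φ0] = [1, 1]
r5 m[X10→φ0] = [588, 280]
r5 m[X10→φ1] = [96, 56]
r5 m[X10→φ2] = [392, 245]
r5 m[X1→φ2] = [1, 1]
r5 m[X4→φ1] = [7, 3]
r5 m[X4→φ3] = [496, 1064]
r6 m[φ0→X6] = [2912, 3752]
r6 m[φ0→X10] = [8, 7]
r6 m[φ1→X10] = [49, 35]
r6 m[φ1→X4] = [496, 1064]
r6 m[φ2→X10] = [12, 8]
r6 m[φ2→X1] = [3038, 3626]
r6 m[φ3→X4] = [7, 3]
r6 m[X6→φ0] = [1, 1]
r6 m[X10→φ0] = [588, 280]
r6 m[X10→φ1] = [96, 56]
r6 m[X10→φ2] = [392, 245]
r6 m[X1→φ2] = [1, 1]
r6 m[X4→φ1] = [7, 3]
r6 m[X4→φ3] = [496, 1064]
fixed point reached at round 6
b[X10] = ⊗ incoming = [4704, 1960]

b[X10] = [4704, 1960]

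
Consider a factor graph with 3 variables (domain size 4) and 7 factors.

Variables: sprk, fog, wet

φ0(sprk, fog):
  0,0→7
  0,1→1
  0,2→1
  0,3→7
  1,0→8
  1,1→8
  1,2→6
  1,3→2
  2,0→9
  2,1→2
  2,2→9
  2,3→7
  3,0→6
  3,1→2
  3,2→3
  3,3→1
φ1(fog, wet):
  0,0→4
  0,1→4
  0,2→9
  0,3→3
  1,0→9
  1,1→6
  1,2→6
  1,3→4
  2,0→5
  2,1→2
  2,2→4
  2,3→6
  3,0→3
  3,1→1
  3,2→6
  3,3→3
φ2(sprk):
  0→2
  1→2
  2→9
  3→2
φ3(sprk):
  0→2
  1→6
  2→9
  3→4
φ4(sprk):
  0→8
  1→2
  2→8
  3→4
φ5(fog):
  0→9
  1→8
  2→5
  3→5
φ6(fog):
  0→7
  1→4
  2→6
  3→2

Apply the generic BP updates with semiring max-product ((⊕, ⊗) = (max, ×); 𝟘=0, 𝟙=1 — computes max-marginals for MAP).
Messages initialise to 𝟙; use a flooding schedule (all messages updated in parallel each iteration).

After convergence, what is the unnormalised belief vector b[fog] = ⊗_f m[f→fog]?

init: all messages = 𝟙 over 4 values
r1 m[φ0→sprk] = [7, 8, 9, 6]
r1 m[φ0→fog] = [9, 8, 9, 7]
r1 m[φ1→fog] = [9, 9, 6, 6]
r1 m[φ1→wet] = [9, 6, 9, 6]
r1 m[φ2→sprk] = [2, 2, 9, 2]
r1 m[φ3→sprk] = [2, 6, 9, 4]
r1 m[φ4→sprk] = [8, 2, 8, 4]
r1 m[φ5→fog] = [9, 8, 5, 5]
r1 m[φ6→fog] = [7, 4, 6, 2]
r1 m[sprk→φ0] = [1, 1, 1, 1]
r1 m[sprk→φ2] = [1, 1, 1, 1]
r1 m[sprk→φ3] = [1, 1, 1, 1]
r1 m[sprk→φ4] = [1, 1, 1, 1]
r1 m[fog→φ0] = [1, 1, 1, 1]
r1 m[fog→φ1] = [1, 1, 1, 1]
r1 m[fog→φ5] = [1, 1, 1, 1]
r1 m[fog→φ6] = [1, 1, 1, 1]
r1 m[wet→φ1] = [1, 1, 1, 1]
r2 m[φ0→sprk] = [7, 8, 9, 6]
r2 m[φ0→fog] = [9, 8, 9, 7]
r2 m[φ1→fog] = [9, 9, 6, 6]
r2 m[φ1→wet] = [9, 6, 9, 6]
r2 m[φ2→sprk] = [2, 2, 9, 2]
r2 m[φ3→sprk] = [2, 6, 9, 4]
r2 m[φ4→sprk] = [8, 2, 8, 4]
r2 m[φ5→fog] = [9, 8, 5, 5]
r2 m[φ6→fog] = [7, 4, 6, 2]
r2 m[sprk→φ0] = [32, 24, 648, 32]
r2 m[sprk→φ2] = [112, 96, 648, 96]
r2 m[sprk→φ3] = [112, 32, 648, 48]
r2 m[sprk→φ4] = [28, 96, 729, 48]
r2 m[fog→φ0] = [567, 288, 180, 60]
r2 m[fog→φ1] = [567, 256, 270, 70]
r2 m[fog→φ5] = [567, 288, 324, 84]
r2 m[fog→φ6] = [729, 576, 270, 210]
r2 m[wet→φ1] = [1, 1, 1, 1]
r3 m[φ0→sprk] = [3969, 4536, 5103, 3402]
r3 m[φ0→fog] = [5832, 1296, 5832, 4536]
r3 m[φ1→fog] = [9, 9, 6, 6]
r3 m[φ1→wet] = [2304, 2268, 5103, 1701]
r3 m[φ2→sprk] = [2, 2, 9, 2]
r3 m[φ3→sprk] = [2, 6, 9, 4]
r3 m[φ4→sprk] = [8, 2, 8, 4]
r3 m[φ5→fog] = [9, 8, 5, 5]
r3 m[φ6→fog] = [7, 4, 6, 2]
r3 m[sprk→φ0] = [32, 24, 648, 32]
r3 m[sprk→φ2] = [112, 96, 648, 96]
r3 m[sprk→φ3] = [112, 32, 648, 48]
r3 m[sprk→φ4] = [28, 96, 729, 48]
r3 m[fog→φ0] = [567, 288, 180, 60]
r3 m[fog→φ1] = [567, 256, 270, 70]
r3 m[fog→φ5] = [567, 288, 324, 84]
r3 m[fog→φ6] = [729, 576, 270, 210]
r3 m[wet→φ1] = [1, 1, 1, 1]
r4 m[φ0→sprk] = [3969, 4536, 5103, 3402]
r4 m[φ0→fog] = [5832, 1296, 5832, 4536]
r4 m[φ1→fog] = [9, 9, 6, 6]
r4 m[φ1→wet] = [2304, 2268, 5103, 1701]
r4 m[φ2→sprk] = [2, 2, 9, 2]
r4 m[φ3→sprk] = [2, 6, 9, 4]
r4 m[φ4→sprk] = [8, 2, 8, 4]
r4 m[φ5→fog] = [9, 8, 5, 5]
r4 m[φ6→fog] = [7, 4, 6, 2]
r4 m[sprk→φ0] = [32, 24, 648, 32]
r4 m[sprk→φ2] = [63504, 54432, 367416, 54432]
r4 m[sprk→φ3] = [63504, 18144, 367416, 27216]
r4 m[sprk→φ4] = [15876, 54432, 413343, 27216]
r4 m[fog→φ0] = [567, 288, 180, 60]
r4 m[fog→φ1] = [367416, 41472, 174960, 45360]
r4 m[fog→φ5] = [367416, 46656, 209952, 54432]
r4 m[fog→φ6] = [472392, 93312, 174960, 136080]
r4 m[wet→φ1] = [1, 1, 1, 1]
r5 m[φ0→sprk] = [3969, 4536, 5103, 3402]
r5 m[φ0→fog] = [5832, 1296, 5832, 4536]
r5 m[φ1→fog] = [9, 9, 6, 6]
r5 m[φ1→wet] = [1469664, 1469664, 3306744, 1102248]
r5 m[φ2→sprk] = [2, 2, 9, 2]
r5 m[φ3→sprk] = [2, 6, 9, 4]
r5 m[φ4→sprk] = [8, 2, 8, 4]
r5 m[φ5→fog] = [9, 8, 5, 5]
r5 m[φ6→fog] = [7, 4, 6, 2]
r5 m[sprk→φ0] = [32, 24, 648, 32]
r5 m[sprk→φ2] = [63504, 54432, 367416, 54432]
r5 m[sprk→φ3] = [63504, 18144, 367416, 27216]
r5 m[sprk→φ4] = [15876, 54432, 413343, 27216]
r5 m[fog→φ0] = [567, 288, 180, 60]
r5 m[fog→φ1] = [367416, 41472, 174960, 45360]
r5 m[fog→φ5] = [367416, 46656, 209952, 54432]
r5 m[fog→φ6] = [472392, 93312, 174960, 136080]
r5 m[wet→φ1] = [1, 1, 1, 1]
r6 m[φ0→sprk] = [3969, 4536, 5103, 3402]
r6 m[φ0→fog] = [5832, 1296, 5832, 4536]
r6 m[φ1→fog] = [9, 9, 6, 6]
r6 m[φ1→wet] = [1469664, 1469664, 3306744, 1102248]
r6 m[φ2→sprk] = [2, 2, 9, 2]
r6 m[φ3→sprk] = [2, 6, 9, 4]
r6 m[φ4→sprk] = [8, 2, 8, 4]
r6 m[φ5→fog] = [9, 8, 5, 5]
r6 m[φ6→fog] = [7, 4, 6, 2]
r6 m[sprk→φ0] = [32, 24, 648, 32]
r6 m[sprk→φ2] = [63504, 54432, 367416, 54432]
r6 m[sprk→φ3] = [63504, 18144, 367416, 27216]
r6 m[sprk→φ4] = [15876, 54432, 413343, 27216]
r6 m[fog→φ0] = [567, 288, 180, 60]
r6 m[fog→φ1] = [367416, 41472, 174960, 45360]
r6 m[fog→φ5] = [367416, 46656, 209952, 54432]
r6 m[fog→φ6] = [472392, 93312, 174960, 136080]
r6 m[wet→φ1] = [1, 1, 1, 1]
fixed point reached at round 6
b[fog] = ⊗ incoming = [3306744, 373248, 1049760, 272160]

b[fog] = [3306744, 373248, 1049760, 272160]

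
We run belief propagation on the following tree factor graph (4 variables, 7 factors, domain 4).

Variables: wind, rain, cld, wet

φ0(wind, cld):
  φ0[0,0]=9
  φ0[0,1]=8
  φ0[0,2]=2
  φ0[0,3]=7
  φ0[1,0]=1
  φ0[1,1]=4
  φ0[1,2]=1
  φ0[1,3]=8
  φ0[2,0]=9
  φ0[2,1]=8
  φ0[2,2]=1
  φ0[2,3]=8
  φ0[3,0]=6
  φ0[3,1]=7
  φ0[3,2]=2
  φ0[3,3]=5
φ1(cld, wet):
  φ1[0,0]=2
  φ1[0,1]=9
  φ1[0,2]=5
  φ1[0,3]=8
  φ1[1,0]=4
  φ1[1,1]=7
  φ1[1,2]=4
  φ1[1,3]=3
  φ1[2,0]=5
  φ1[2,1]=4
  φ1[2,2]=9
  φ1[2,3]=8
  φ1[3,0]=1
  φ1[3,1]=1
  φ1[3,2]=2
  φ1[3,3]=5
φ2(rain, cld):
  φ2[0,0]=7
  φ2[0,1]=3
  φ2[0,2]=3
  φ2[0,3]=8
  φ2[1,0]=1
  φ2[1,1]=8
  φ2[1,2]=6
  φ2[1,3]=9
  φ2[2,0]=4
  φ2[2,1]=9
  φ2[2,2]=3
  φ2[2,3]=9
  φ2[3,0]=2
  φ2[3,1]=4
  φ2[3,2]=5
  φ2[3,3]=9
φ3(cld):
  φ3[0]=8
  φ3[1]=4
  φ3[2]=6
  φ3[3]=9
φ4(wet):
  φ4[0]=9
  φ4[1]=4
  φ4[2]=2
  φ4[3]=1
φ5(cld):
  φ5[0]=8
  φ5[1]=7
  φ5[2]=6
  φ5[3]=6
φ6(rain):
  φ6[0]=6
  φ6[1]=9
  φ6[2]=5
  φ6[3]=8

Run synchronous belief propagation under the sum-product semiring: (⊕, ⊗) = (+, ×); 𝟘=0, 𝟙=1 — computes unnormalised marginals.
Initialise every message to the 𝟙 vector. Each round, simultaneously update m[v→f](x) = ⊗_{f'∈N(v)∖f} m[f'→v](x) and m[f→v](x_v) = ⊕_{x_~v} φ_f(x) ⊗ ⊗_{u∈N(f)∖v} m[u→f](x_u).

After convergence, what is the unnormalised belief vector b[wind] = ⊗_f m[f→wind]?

init: all messages = 𝟙 over 4 values
r1 m[φ0→wind] = [26, 14, 26, 20]
r1 m[φ0→cld] = [25, 27, 6, 28]
r1 m[φ1→cld] = [24, 18, 26, 9]
r1 m[φ1→wet] = [12, 21, 20, 24]
r1 m[φ2→rain] = [21, 24, 25, 20]
r1 m[φ2→cld] = [14, 24, 17, 35]
r1 m[φ3→cld] = [8, 4, 6, 9]
r1 m[φ4→wet] = [9, 4, 2, 1]
r1 m[φ5→cld] = [8, 7, 6, 6]
r1 m[φ6→rain] = [6, 9, 5, 8]
r1 m[wind→φ0] = [1, 1, 1, 1]
r1 m[rain→φ2] = [1, 1, 1, 1]
r1 m[rain→φ6] = [1, 1, 1, 1]
r1 m[cld→φ0] = [1, 1, 1, 1]
r1 m[cld→φ1] = [1, 1, 1, 1]
r1 m[cld→φ2] = [1, 1, 1, 1]
r1 m[cld→φ3] = [1, 1, 1, 1]
r1 m[cld→φ5] = [1, 1, 1, 1]
r1 m[wet→φ1] = [1, 1, 1, 1]
r1 m[wet→φ4] = [1, 1, 1, 1]
r2 m[φ0→wind] = [26, 14, 26, 20]
r2 m[φ0→cld] = [25, 27, 6, 28]
r2 m[φ1→cld] = [24, 18, 26, 9]
r2 m[φ1→wet] = [12, 21, 20, 24]
r2 m[φ2→rain] = [21, 24, 25, 20]
r2 m[φ2→cld] = [14, 24, 17, 35]
r2 m[φ3→cld] = [8, 4, 6, 9]
r2 m[φ4→wet] = [9, 4, 2, 1]
r2 m[φ5→cld] = [8, 7, 6, 6]
r2 m[φ6→rain] = [6, 9, 5, 8]
r2 m[wind→φ0] = [1, 1, 1, 1]
r2 m[rain→φ2] = [6, 9, 5, 8]
r2 m[rain→φ6] = [21, 24, 25, 20]
r2 m[cld→φ0] = [21504, 12096, 15912, 17010]
r2 m[cld→φ1] = [22400, 18144, 3672, 52920]
r2 m[cld→φ2] = [38400, 13608, 5616, 13608]
r2 m[cld→φ3] = [67200, 81648, 15912, 52920]
r2 m[cld→φ5] = [67200, 46656, 15912, 79380]
r2 m[wet→φ1] = [9, 4, 2, 1]
r2 m[wet→φ4] = [12, 21, 20, 24]
r3 m[φ0→wind] = [441198, 221880, 442296, 330570]
r3 m[φ0→cld] = [25, 27, 6, 28]
r3 m[φ1→cld] = [72, 75, 87, 22]
r3 m[φ1→wet] = [188656, 396216, 323464, 527608]
r3 m[φ2→rain] = [435336, 303432, 415392, 281784]
r3 m[φ2→cld] = [87, 167, 127, 246]
r3 m[φ3→cld] = [8, 4, 6, 9]
r3 m[φ4→wet] = [9, 4, 2, 1]
r3 m[φ5→cld] = [8, 7, 6, 6]
r3 m[φ6→rain] = [6, 9, 5, 8]
r3 m[wind→φ0] = [1, 1, 1, 1]
r3 m[rain→φ2] = [6, 9, 5, 8]
r3 m[rain→φ6] = [21, 24, 25, 20]
r3 m[cld→φ0] = [21504, 12096, 15912, 17010]
r3 m[cld→φ1] = [22400, 18144, 3672, 52920]
r3 m[cld→φ2] = [38400, 13608, 5616, 13608]
r3 m[cld→φ3] = [67200, 81648, 15912, 52920]
r3 m[cld→φ5] = [67200, 46656, 15912, 79380]
r3 m[wet→φ1] = [9, 4, 2, 1]
r3 m[wet→φ4] = [12, 21, 20, 24]
r4 m[φ0→wind] = [441198, 221880, 442296, 330570]
r4 m[φ0→cld] = [25, 27, 6, 28]
r4 m[φ1→cld] = [72, 75, 87, 22]
r4 m[φ1→wet] = [188656, 396216, 323464, 527608]
r4 m[φ2→rain] = [435336, 303432, 415392, 281784]
r4 m[φ2→cld] = [87, 167, 127, 246]
r4 m[φ3→cld] = [8, 4, 6, 9]
r4 m[φ4→wet] = [9, 4, 2, 1]
r4 m[φ5→cld] = [8, 7, 6, 6]
r4 m[φ6→rain] = [6, 9, 5, 8]
r4 m[wind→φ0] = [1, 1, 1, 1]
r4 m[rain→φ2] = [6, 9, 5, 8]
r4 m[rain→φ6] = [435336, 303432, 415392, 281784]
r4 m[cld→φ0] = [400896, 350700, 397764, 292248]
r4 m[cld→φ1] = [139200, 126252, 27432, 371952]
r4 m[cld→φ2] = [115200, 56700, 18792, 33264]
r4 m[cld→φ3] = [1252800, 2367225, 397764, 909216]
r4 m[cld→φ5] = [1252800, 1352700, 397764, 1363824]
r4 m[wet→φ1] = [9, 4, 2, 1]
r4 m[wet→φ4] = [188656, 396216, 323464, 527608]
r5 m[φ0→wind] = [9254928, 4539444, 9149412, 7117044]
r5 m[φ0→cld] = [25, 27, 6, 28]
r5 m[φ1→cld] = [72, 75, 87, 22]
r5 m[φ1→wet] = [1292520, 2618244, 2191800, 3571572]
r5 m[φ2→rain] = [1298988, 980928, 1326852, 850536]
r5 m[φ2→cld] = [87, 167, 127, 246]
r5 m[φ3→cld] = [8, 4, 6, 9]
r5 m[φ4→wet] = [9, 4, 2, 1]
r5 m[φ5→cld] = [8, 7, 6, 6]
r5 m[φ6→rain] = [6, 9, 5, 8]
r5 m[wind→φ0] = [1, 1, 1, 1]
r5 m[rain→φ2] = [6, 9, 5, 8]
r5 m[rain→φ6] = [435336, 303432, 415392, 281784]
r5 m[cld→φ0] = [400896, 350700, 397764, 292248]
r5 m[cld→φ1] = [139200, 126252, 27432, 371952]
r5 m[cld→φ2] = [115200, 56700, 18792, 33264]
r5 m[cld→φ3] = [1252800, 2367225, 397764, 909216]
r5 m[cld→φ5] = [1252800, 1352700, 397764, 1363824]
r5 m[wet→φ1] = [9, 4, 2, 1]
r5 m[wet→φ4] = [188656, 396216, 323464, 527608]
r6 m[φ0→wind] = [9254928, 4539444, 9149412, 7117044]
r6 m[φ0→cld] = [25, 27, 6, 28]
r6 m[φ1→cld] = [72, 75, 87, 22]
r6 m[φ1→wet] = [1292520, 2618244, 2191800, 3571572]
r6 m[φ2→rain] = [1298988, 980928, 1326852, 850536]
r6 m[φ2→cld] = [87, 167, 127, 246]
r6 m[φ3→cld] = [8, 4, 6, 9]
r6 m[φ4→wet] = [9, 4, 2, 1]
r6 m[φ5→cld] = [8, 7, 6, 6]
r6 m[φ6→rain] = [6, 9, 5, 8]
r6 m[wind→φ0] = [1, 1, 1, 1]
r6 m[rain→φ2] = [6, 9, 5, 8]
r6 m[rain→φ6] = [1298988, 980928, 1326852, 850536]
r6 m[cld→φ0] = [400896, 350700, 397764, 292248]
r6 m[cld→φ1] = [139200, 126252, 27432, 371952]
r6 m[cld→φ2] = [115200, 56700, 18792, 33264]
r6 m[cld→φ3] = [1252800, 2367225, 397764, 909216]
r6 m[cld→φ5] = [1252800, 1352700, 397764, 1363824]
r6 m[wet→φ1] = [9, 4, 2, 1]
r6 m[wet→φ4] = [1292520, 2618244, 2191800, 3571572]
r7 m[φ0→wind] = [9254928, 4539444, 9149412, 7117044]
r7 m[φ0→cld] = [25, 27, 6, 28]
r7 m[φ1→cld] = [72, 75, 87, 22]
r7 m[φ1→wet] = [1292520, 2618244, 2191800, 3571572]
r7 m[φ2→rain] = [1298988, 980928, 1326852, 850536]
r7 m[φ2→cld] = [87, 167, 127, 246]
r7 m[φ3→cld] = [8, 4, 6, 9]
r7 m[φ4→wet] = [9, 4, 2, 1]
r7 m[φ5→cld] = [8, 7, 6, 6]
r7 m[φ6→rain] = [6, 9, 5, 8]
r7 m[wind→φ0] = [1, 1, 1, 1]
r7 m[rain→φ2] = [6, 9, 5, 8]
r7 m[rain→φ6] = [1298988, 980928, 1326852, 850536]
r7 m[cld→φ0] = [400896, 350700, 397764, 292248]
r7 m[cld→φ1] = [139200, 126252, 27432, 371952]
r7 m[cld→φ2] = [115200, 56700, 18792, 33264]
r7 m[cld→φ3] = [1252800, 2367225, 397764, 909216]
r7 m[cld→φ5] = [1252800, 1352700, 397764, 1363824]
r7 m[wet→φ1] = [9, 4, 2, 1]
r7 m[wet→φ4] = [1292520, 2618244, 2191800, 3571572]
fixed point reached at round 7
b[wind] = ⊗ incoming = [9254928, 4539444, 9149412, 7117044]

b[wind] = [9254928, 4539444, 9149412, 7117044]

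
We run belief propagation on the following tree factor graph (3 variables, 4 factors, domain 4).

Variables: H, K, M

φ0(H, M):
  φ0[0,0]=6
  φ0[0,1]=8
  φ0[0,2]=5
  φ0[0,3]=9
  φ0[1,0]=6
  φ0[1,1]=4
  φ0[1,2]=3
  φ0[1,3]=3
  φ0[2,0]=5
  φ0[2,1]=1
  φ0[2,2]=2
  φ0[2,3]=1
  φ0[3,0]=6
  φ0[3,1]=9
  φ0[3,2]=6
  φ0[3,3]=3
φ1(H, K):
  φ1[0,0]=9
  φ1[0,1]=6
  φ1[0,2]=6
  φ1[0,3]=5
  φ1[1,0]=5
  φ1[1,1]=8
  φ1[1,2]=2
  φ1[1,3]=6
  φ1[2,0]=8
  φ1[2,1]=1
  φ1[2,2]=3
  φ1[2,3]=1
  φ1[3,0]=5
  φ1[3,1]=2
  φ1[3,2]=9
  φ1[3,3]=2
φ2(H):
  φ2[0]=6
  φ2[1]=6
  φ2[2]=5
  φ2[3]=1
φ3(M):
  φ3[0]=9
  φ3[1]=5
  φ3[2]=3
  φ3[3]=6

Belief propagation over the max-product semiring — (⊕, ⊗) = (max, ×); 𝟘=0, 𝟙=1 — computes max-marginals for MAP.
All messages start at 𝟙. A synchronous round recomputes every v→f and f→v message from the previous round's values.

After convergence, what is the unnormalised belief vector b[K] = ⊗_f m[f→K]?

init: all messages = 𝟙 over 4 values
r1 m[φ0→H] = [9, 6, 5, 9]
r1 m[φ0→M] = [6, 9, 6, 9]
r1 m[φ1→H] = [9, 8, 8, 9]
r1 m[φ1→K] = [9, 8, 9, 6]
r1 m[φ2→H] = [6, 6, 5, 1]
r1 m[φ3→M] = [9, 5, 3, 6]
r1 m[H→φ0] = [1, 1, 1, 1]
r1 m[H→φ1] = [1, 1, 1, 1]
r1 m[H→φ2] = [1, 1, 1, 1]
r1 m[K→φ1] = [1, 1, 1, 1]
r1 m[M→φ0] = [1, 1, 1, 1]
r1 m[M→φ3] = [1, 1, 1, 1]
r2 m[φ0→H] = [9, 6, 5, 9]
r2 m[φ0→M] = [6, 9, 6, 9]
r2 m[φ1→H] = [9, 8, 8, 9]
r2 m[φ1→K] = [9, 8, 9, 6]
r2 m[φ2→H] = [6, 6, 5, 1]
r2 m[φ3→M] = [9, 5, 3, 6]
r2 m[H→φ0] = [54, 48, 40, 9]
r2 m[H→φ1] = [54, 36, 25, 9]
r2 m[H→φ2] = [81, 48, 40, 81]
r2 m[K→φ1] = [1, 1, 1, 1]
r2 m[M→φ0] = [9, 5, 3, 6]
r2 m[M→φ3] = [6, 9, 6, 9]
r3 m[φ0→H] = [54, 54, 45, 54]
r3 m[φ0→M] = [324, 432, 270, 486]
r3 m[φ1→H] = [9, 8, 8, 9]
r3 m[φ1→K] = [486, 324, 324, 270]
r3 m[φ2→H] = [6, 6, 5, 1]
r3 m[φ3→M] = [9, 5, 3, 6]
r3 m[H→φ0] = [54, 48, 40, 9]
r3 m[H→φ1] = [54, 36, 25, 9]
r3 m[H→φ2] = [81, 48, 40, 81]
r3 m[K→φ1] = [1, 1, 1, 1]
r3 m[M→φ0] = [9, 5, 3, 6]
r3 m[M→φ3] = [6, 9, 6, 9]
r4 m[φ0→H] = [54, 54, 45, 54]
r4 m[φ0→M] = [324, 432, 270, 486]
r4 m[φ1→H] = [9, 8, 8, 9]
r4 m[φ1→K] = [486, 324, 324, 270]
r4 m[φ2→H] = [6, 6, 5, 1]
r4 m[φ3→M] = [9, 5, 3, 6]
r4 m[H→φ0] = [54, 48, 40, 9]
r4 m[H→φ1] = [324, 324, 225, 54]
r4 m[H→φ2] = [486, 432, 360, 486]
r4 m[K→φ1] = [1, 1, 1, 1]
r4 m[M→φ0] = [9, 5, 3, 6]
r4 m[M→φ3] = [324, 432, 270, 486]
r5 m[φ0→H] = [54, 54, 45, 54]
r5 m[φ0→M] = [324, 432, 270, 486]
r5 m[φ1→H] = [9, 8, 8, 9]
r5 m[φ1→K] = [2916, 2592, 1944, 1944]
r5 m[φ2→H] = [6, 6, 5, 1]
r5 m[φ3→M] = [9, 5, 3, 6]
r5 m[H→φ0] = [54, 48, 40, 9]
r5 m[H→φ1] = [324, 324, 225, 54]
r5 m[H→φ2] = [486, 432, 360, 486]
r5 m[K→φ1] = [1, 1, 1, 1]
r5 m[M→φ0] = [9, 5, 3, 6]
r5 m[M→φ3] = [324, 432, 270, 486]
r6 m[φ0→H] = [54, 54, 45, 54]
r6 m[φ0→M] = [324, 432, 270, 486]
r6 m[φ1→H] = [9, 8, 8, 9]
r6 m[φ1→K] = [2916, 2592, 1944, 1944]
r6 m[φ2→H] = [6, 6, 5, 1]
r6 m[φ3→M] = [9, 5, 3, 6]
r6 m[H→φ0] = [54, 48, 40, 9]
r6 m[H→φ1] = [324, 324, 225, 54]
r6 m[H→φ2] = [486, 432, 360, 486]
r6 m[K→φ1] = [1, 1, 1, 1]
r6 m[M→φ0] = [9, 5, 3, 6]
r6 m[M→φ3] = [324, 432, 270, 486]
fixed point reached at round 6
b[K] = ⊗ incoming = [2916, 2592, 1944, 1944]

b[K] = [2916, 2592, 1944, 1944]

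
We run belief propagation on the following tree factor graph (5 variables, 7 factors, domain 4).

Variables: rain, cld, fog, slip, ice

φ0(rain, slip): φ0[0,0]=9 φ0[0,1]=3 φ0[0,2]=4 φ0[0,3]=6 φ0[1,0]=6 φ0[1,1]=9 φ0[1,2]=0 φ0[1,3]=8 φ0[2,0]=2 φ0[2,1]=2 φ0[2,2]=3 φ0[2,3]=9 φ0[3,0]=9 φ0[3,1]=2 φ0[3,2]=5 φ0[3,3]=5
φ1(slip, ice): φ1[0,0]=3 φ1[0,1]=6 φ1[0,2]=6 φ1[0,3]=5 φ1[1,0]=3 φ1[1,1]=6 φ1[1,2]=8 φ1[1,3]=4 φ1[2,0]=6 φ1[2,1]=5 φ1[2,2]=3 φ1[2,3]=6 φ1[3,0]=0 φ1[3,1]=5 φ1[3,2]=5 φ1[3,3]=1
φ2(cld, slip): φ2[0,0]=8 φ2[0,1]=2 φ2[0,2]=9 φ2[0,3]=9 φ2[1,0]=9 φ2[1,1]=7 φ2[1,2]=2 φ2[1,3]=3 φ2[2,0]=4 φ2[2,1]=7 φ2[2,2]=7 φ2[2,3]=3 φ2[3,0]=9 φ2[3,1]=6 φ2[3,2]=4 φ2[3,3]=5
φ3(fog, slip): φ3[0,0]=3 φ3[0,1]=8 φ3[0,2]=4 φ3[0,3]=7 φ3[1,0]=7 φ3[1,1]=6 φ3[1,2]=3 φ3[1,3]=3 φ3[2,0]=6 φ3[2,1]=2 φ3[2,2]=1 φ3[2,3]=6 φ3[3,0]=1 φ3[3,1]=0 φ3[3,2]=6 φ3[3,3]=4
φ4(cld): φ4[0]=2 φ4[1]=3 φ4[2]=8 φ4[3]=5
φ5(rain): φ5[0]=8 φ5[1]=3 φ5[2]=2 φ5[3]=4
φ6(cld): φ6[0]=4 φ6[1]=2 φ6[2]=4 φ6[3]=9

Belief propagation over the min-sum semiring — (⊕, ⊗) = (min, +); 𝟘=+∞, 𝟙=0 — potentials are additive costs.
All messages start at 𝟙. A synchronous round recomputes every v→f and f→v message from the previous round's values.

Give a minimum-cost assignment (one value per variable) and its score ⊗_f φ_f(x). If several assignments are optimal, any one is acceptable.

init: all messages = 𝟙 over 4 values
r1 m[φ0→rain] = [3, 0, 2, 2]
r1 m[φ0→slip] = [2, 2, 0, 5]
r1 m[φ1→slip] = [3, 3, 3, 0]
r1 m[φ1→ice] = [0, 5, 3, 1]
r1 m[φ2→cld] = [2, 2, 3, 4]
r1 m[φ2→slip] = [4, 2, 2, 3]
r1 m[φ3→fog] = [3, 3, 1, 0]
r1 m[φ3→slip] = [1, 0, 1, 3]
r1 m[φ4→cld] = [2, 3, 8, 5]
r1 m[φ5→rain] = [8, 3, 2, 4]
r1 m[φ6→cld] = [4, 2, 4, 9]
r1 m[rain→φ0] = [0, 0, 0, 0]
r1 m[rain→φ5] = [0, 0, 0, 0]
r1 m[cld→φ2] = [0, 0, 0, 0]
r1 m[cld→φ4] = [0, 0, 0, 0]
r1 m[cld→φ6] = [0, 0, 0, 0]
r1 m[fog→φ3] = [0, 0, 0, 0]
r1 m[slip→φ0] = [0, 0, 0, 0]
r1 m[slip→φ1] = [0, 0, 0, 0]
r1 m[slip→φ2] = [0, 0, 0, 0]
r1 m[slip→φ3] = [0, 0, 0, 0]
r1 m[ice→φ1] = [0, 0, 0, 0]
r2 m[φ0→rain] = [3, 0, 2, 2]
r2 m[φ0→slip] = [2, 2, 0, 5]
r2 m[φ1→slip] = [3, 3, 3, 0]
r2 m[φ1→ice] = [0, 5, 3, 1]
r2 m[φ2→cld] = [2, 2, 3, 4]
r2 m[φ2→slip] = [4, 2, 2, 3]
r2 m[φ3→fog] = [3, 3, 1, 0]
r2 m[φ3→slip] = [1, 0, 1, 3]
r2 m[φ4→cld] = [2, 3, 8, 5]
r2 m[φ5→rain] = [8, 3, 2, 4]
r2 m[φ6→cld] = [4, 2, 4, 9]
r2 m[rain→φ0] = [8, 3, 2, 4]
r2 m[rain→φ5] = [3, 0, 2, 2]
r2 m[cld→φ2] = [6, 5, 12, 14]
r2 m[cld→φ4] = [6, 4, 7, 13]
r2 m[cld→φ6] = [4, 5, 11, 9]
r2 m[fog→φ3] = [0, 0, 0, 0]
r2 m[slip→φ0] = [8, 5, 6, 6]
r2 m[slip→φ1] = [7, 4, 3, 11]
r2 m[slip→φ2] = [6, 5, 4, 8]
r2 m[slip→φ3] = [9, 7, 5, 8]
r2 m[ice→φ1] = [0, 0, 0, 0]
r3 m[φ0→rain] = [8, 6, 7, 7]
r3 m[φ0→slip] = [4, 4, 3, 9]
r3 m[φ1→slip] = [3, 3, 3, 0]
r3 m[φ1→ice] = [7, 8, 6, 8]
r3 m[φ2→cld] = [7, 6, 10, 8]
r3 m[φ2→slip] = [14, 8, 7, 8]
r3 m[φ3→fog] = [9, 8, 6, 7]
r3 m[φ3→slip] = [1, 0, 1, 3]
r3 m[φ4→cld] = [2, 3, 8, 5]
r3 m[φ5→rain] = [8, 3, 2, 4]
r3 m[φ6→cld] = [4, 2, 4, 9]
r3 m[rain→φ0] = [8, 3, 2, 4]
r3 m[rain→φ5] = [3, 0, 2, 2]
r3 m[cld→φ2] = [6, 5, 12, 14]
r3 m[cld→φ4] = [6, 4, 7, 13]
r3 m[cld→φ6] = [4, 5, 11, 9]
r3 m[fog→φ3] = [0, 0, 0, 0]
r3 m[slip→φ0] = [8, 5, 6, 6]
r3 m[slip→φ1] = [7, 4, 3, 11]
r3 m[slip→φ2] = [6, 5, 4, 8]
r3 m[slip→φ3] = [9, 7, 5, 8]
r3 m[ice→φ1] = [0, 0, 0, 0]
r4 m[φ0→rain] = [8, 6, 7, 7]
r4 m[φ0→slip] = [4, 4, 3, 9]
r4 m[φ1→slip] = [3, 3, 3, 0]
r4 m[φ1→ice] = [7, 8, 6, 8]
r4 m[φ2→cld] = [7, 6, 10, 8]
r4 m[φ2→slip] = [14, 8, 7, 8]
r4 m[φ3→fog] = [9, 8, 6, 7]
r4 m[φ3→slip] = [1, 0, 1, 3]
r4 m[φ4→cld] = [2, 3, 8, 5]
r4 m[φ5→rain] = [8, 3, 2, 4]
r4 m[φ6→cld] = [4, 2, 4, 9]
r4 m[rain→φ0] = [8, 3, 2, 4]
r4 m[rain→φ5] = [8, 6, 7, 7]
r4 m[cld→φ2] = [6, 5, 12, 14]
r4 m[cld→φ4] = [11, 8, 14, 17]
r4 m[cld→φ6] = [9, 9, 18, 13]
r4 m[fog→φ3] = [0, 0, 0, 0]
r4 m[slip→φ0] = [18, 11, 11, 11]
r4 m[slip→φ1] = [19, 12, 11, 20]
r4 m[slip→φ2] = [8, 7, 7, 12]
r4 m[slip→φ3] = [21, 15, 13, 17]
r4 m[ice→φ1] = [0, 0, 0, 0]
r5 m[φ0→rain] = [14, 11, 13, 13]
r5 m[φ0→slip] = [4, 4, 3, 9]
r5 m[φ1→slip] = [3, 3, 3, 0]
r5 m[φ1→ice] = [15, 16, 14, 16]
r5 m[φ2→cld] = [9, 9, 12, 11]
r5 m[φ2→slip] = [14, 8, 7, 8]
r5 m[φ3→fog] = [17, 16, 14, 15]
r5 m[φ3→slip] = [1, 0, 1, 3]
r5 m[φ4→cld] = [2, 3, 8, 5]
r5 m[φ5→rain] = [8, 3, 2, 4]
r5 m[φ6→cld] = [4, 2, 4, 9]
r5 m[rain→φ0] = [8, 3, 2, 4]
r5 m[rain→φ5] = [8, 6, 7, 7]
r5 m[cld→φ2] = [6, 5, 12, 14]
r5 m[cld→φ4] = [11, 8, 14, 17]
r5 m[cld→φ6] = [9, 9, 18, 13]
r5 m[fog→φ3] = [0, 0, 0, 0]
r5 m[slip→φ0] = [18, 11, 11, 11]
r5 m[slip→φ1] = [19, 12, 11, 20]
r5 m[slip→φ2] = [8, 7, 7, 12]
r5 m[slip→φ3] = [21, 15, 13, 17]
r5 m[ice→φ1] = [0, 0, 0, 0]
r6 m[φ0→rain] = [14, 11, 13, 13]
r6 m[φ0→slip] = [4, 4, 3, 9]
r6 m[φ1→slip] = [3, 3, 3, 0]
r6 m[φ1→ice] = [15, 16, 14, 16]
r6 m[φ2→cld] = [9, 9, 12, 11]
r6 m[φ2→slip] = [14, 8, 7, 8]
r6 m[φ3→fog] = [17, 16, 14, 15]
r6 m[φ3→slip] = [1, 0, 1, 3]
r6 m[φ4→cld] = [2, 3, 8, 5]
r6 m[φ5→rain] = [8, 3, 2, 4]
r6 m[φ6→cld] = [4, 2, 4, 9]
r6 m[rain→φ0] = [8, 3, 2, 4]
r6 m[rain→φ5] = [14, 11, 13, 13]
r6 m[cld→φ2] = [6, 5, 12, 14]
r6 m[cld→φ4] = [13, 11, 16, 20]
r6 m[cld→φ6] = [11, 12, 20, 16]
r6 m[fog→φ3] = [0, 0, 0, 0]
r6 m[slip→φ0] = [18, 11, 11, 11]
r6 m[slip→φ1] = [19, 12, 11, 20]
r6 m[slip→φ2] = [8, 7, 7, 12]
r6 m[slip→φ3] = [21, 15, 13, 17]
r6 m[ice→φ1] = [0, 0, 0, 0]
r7 m[φ0→rain] = [14, 11, 13, 13]
r7 m[φ0→slip] = [4, 4, 3, 9]
r7 m[φ1→slip] = [3, 3, 3, 0]
r7 m[φ1→ice] = [15, 16, 14, 16]
r7 m[φ2→cld] = [9, 9, 12, 11]
r7 m[φ2→slip] = [14, 8, 7, 8]
r7 m[φ3→fog] = [17, 16, 14, 15]
r7 m[φ3→slip] = [1, 0, 1, 3]
r7 m[φ4→cld] = [2, 3, 8, 5]
r7 m[φ5→rain] = [8, 3, 2, 4]
r7 m[φ6→cld] = [4, 2, 4, 9]
r7 m[rain→φ0] = [8, 3, 2, 4]
r7 m[rain→φ5] = [14, 11, 13, 13]
r7 m[cld→φ2] = [6, 5, 12, 14]
r7 m[cld→φ4] = [13, 11, 16, 20]
r7 m[cld→φ6] = [11, 12, 20, 16]
r7 m[fog→φ3] = [0, 0, 0, 0]
r7 m[slip→φ0] = [18, 11, 11, 11]
r7 m[slip→φ1] = [19, 12, 11, 20]
r7 m[slip→φ2] = [8, 7, 7, 12]
r7 m[slip→φ3] = [21, 15, 13, 17]
r7 m[ice→φ1] = [0, 0, 0, 0]
fixed point reached at round 7
traceback from rain: (rain=1, cld=1, fog=2, slip=2, ice=2), score=14

assignment: (rain=1, cld=1, fog=2, slip=2, ice=2); score = 14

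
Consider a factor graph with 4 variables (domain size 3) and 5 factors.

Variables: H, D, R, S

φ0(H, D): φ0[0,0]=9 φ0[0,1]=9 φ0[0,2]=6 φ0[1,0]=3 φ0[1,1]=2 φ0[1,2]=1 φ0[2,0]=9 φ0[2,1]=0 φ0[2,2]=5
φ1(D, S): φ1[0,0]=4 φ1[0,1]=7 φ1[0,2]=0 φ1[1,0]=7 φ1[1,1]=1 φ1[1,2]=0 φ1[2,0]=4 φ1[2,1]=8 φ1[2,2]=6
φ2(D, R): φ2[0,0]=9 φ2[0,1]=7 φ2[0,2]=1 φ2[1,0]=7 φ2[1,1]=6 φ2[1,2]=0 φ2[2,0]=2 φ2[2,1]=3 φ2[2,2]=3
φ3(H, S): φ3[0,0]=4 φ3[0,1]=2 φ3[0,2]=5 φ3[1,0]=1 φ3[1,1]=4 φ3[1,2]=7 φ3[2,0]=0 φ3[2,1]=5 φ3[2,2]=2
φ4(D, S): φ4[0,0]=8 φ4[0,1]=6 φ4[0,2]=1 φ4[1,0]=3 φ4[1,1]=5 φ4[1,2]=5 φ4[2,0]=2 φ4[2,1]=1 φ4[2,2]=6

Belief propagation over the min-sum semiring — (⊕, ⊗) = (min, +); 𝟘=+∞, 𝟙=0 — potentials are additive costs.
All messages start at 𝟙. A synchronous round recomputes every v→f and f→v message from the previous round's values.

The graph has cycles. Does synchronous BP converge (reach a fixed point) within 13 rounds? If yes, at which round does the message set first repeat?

NOT CONVERGED within 13 rounds

init: all messages = 𝟙 over 3 values
r1 m[φ0→H] = [6, 1, 0]
r1 m[φ0→D] = [3, 0, 1]
r1 m[φ1→D] = [0, 0, 4]
r1 m[φ1→S] = [4, 1, 0]
r1 m[φ2→D] = [1, 0, 2]
r1 m[φ2→R] = [2, 3, 0]
r1 m[φ3→H] = [2, 1, 0]
r1 m[φ3→S] = [0, 2, 2]
r1 m[φ4→D] = [1, 3, 1]
r1 m[φ4→S] = [2, 1, 1]
r1 m[H→φ0] = [0, 0, 0]
r1 m[H→φ3] = [0, 0, 0]
r1 m[D→φ0] = [0, 0, 0]
r1 m[D→φ1] = [0, 0, 0]
r1 m[D→φ2] = [0, 0, 0]
r1 m[D→φ4] = [0, 0, 0]
r1 m[R→φ2] = [0, 0, 0]
r1 m[S→φ1] = [0, 0, 0]
r1 m[S→φ3] = [0, 0, 0]
r1 m[S→φ4] = [0, 0, 0]
r2 m[φ0→H] = [6, 1, 0]
r2 m[φ0→D] = [3, 0, 1]
r2 m[φ1→D] = [0, 0, 4]
r2 m[φ1→S] = [4, 1, 0]
r2 m[φ2→D] = [1, 0, 2]
r2 m[φ2→R] = [2, 3, 0]
r2 m[φ3→H] = [2, 1, 0]
r2 m[φ3→S] = [0, 2, 2]
r2 m[φ4→D] = [1, 3, 1]
r2 m[φ4→S] = [2, 1, 1]
r2 m[H→φ0] = [2, 1, 0]
r2 m[H→φ3] = [6, 1, 0]
r2 m[D→φ0] = [2, 3, 7]
r2 m[D→φ1] = [5, 3, 4]
r2 m[D→φ2] = [4, 3, 6]
r2 m[D→φ4] = [4, 0, 7]
r2 m[R→φ2] = [0, 0, 0]
r2 m[S→φ1] = [2, 3, 3]
r2 m[S→φ3] = [6, 2, 1]
r2 m[S→φ4] = [4, 3, 2]
r3 m[φ0→H] = [11, 5, 3]
r3 m[φ0→D] = [4, 0, 2]
r3 m[φ1→D] = [3, 3, 6]
r3 m[φ1→S] = [8, 4, 3]
r3 m[φ2→D] = [1, 0, 2]
r3 m[φ2→R] = [8, 9, 3]
r3 m[φ3→H] = [4, 6, 3]
r3 m[φ3→S] = [0, 5, 2]
r3 m[φ4→D] = [3, 7, 4]
r3 m[φ4→S] = [3, 5, 5]
r3 m[H→φ0] = [2, 1, 0]
r3 m[H→φ3] = [6, 1, 0]
r3 m[D→φ0] = [2, 3, 7]
r3 m[D→φ1] = [5, 3, 4]
r3 m[D→φ2] = [4, 3, 6]
r3 m[D→φ4] = [4, 0, 7]
r3 m[R→φ2] = [0, 0, 0]
r3 m[S→φ1] = [2, 3, 3]
r3 m[S→φ3] = [6, 2, 1]
r3 m[S→φ4] = [4, 3, 2]
r4 m[φ0→H] = [11, 5, 3]
r4 m[φ0→D] = [4, 0, 2]
r4 m[φ1→D] = [3, 3, 6]
r4 m[φ1→S] = [8, 4, 3]
r4 m[φ2→D] = [1, 0, 2]
r4 m[φ2→R] = [8, 9, 3]
r4 m[φ3→H] = [4, 6, 3]
r4 m[φ3→S] = [0, 5, 2]
r4 m[φ4→D] = [3, 7, 4]
r4 m[φ4→S] = [3, 5, 5]
r4 m[H→φ0] = [4, 6, 3]
r4 m[H→φ3] = [11, 5, 3]
r4 m[D→φ0] = [7, 10, 12]
r4 m[D→φ1] = [8, 7, 8]
r4 m[D→φ2] = [10, 10, 12]
r4 m[D→φ4] = [8, 3, 10]
r4 m[R→φ2] = [0, 0, 0]
r4 m[S→φ1] = [3, 10, 7]
r4 m[S→φ3] = [11, 9, 8]
r4 m[S→φ4] = [8, 9, 5]
r5 m[φ0→H] = [16, 10, 10]
r5 m[φ0→D] = [9, 3, 7]
r5 m[φ1→D] = [7, 7, 7]
r5 m[φ1→S] = [12, 8, 7]
r5 m[φ2→D] = [1, 0, 2]
r5 m[φ2→R] = [14, 15, 10]
r5 m[φ3→H] = [11, 12, 10]
r5 m[φ3→S] = [3, 8, 5]
r5 m[φ4→D] = [6, 10, 10]
r5 m[φ4→S] = [6, 8, 8]
r5 m[H→φ0] = [4, 6, 3]
r5 m[H→φ3] = [11, 5, 3]
r5 m[D→φ0] = [7, 10, 12]
r5 m[D→φ1] = [8, 7, 8]
r5 m[D→φ2] = [10, 10, 12]
r5 m[D→φ4] = [8, 3, 10]
r5 m[R→φ2] = [0, 0, 0]
r5 m[S→φ1] = [3, 10, 7]
r5 m[S→φ3] = [11, 9, 8]
r5 m[S→φ4] = [8, 9, 5]
r6 m[φ0→H] = [16, 10, 10]
r6 m[φ0→D] = [9, 3, 7]
r6 m[φ1→D] = [7, 7, 7]
r6 m[φ1→S] = [12, 8, 7]
r6 m[φ2→D] = [1, 0, 2]
r6 m[φ2→R] = [14, 15, 10]
r6 m[φ3→H] = [11, 12, 10]
r6 m[φ3→S] = [3, 8, 5]
r6 m[φ4→D] = [6, 10, 10]
r6 m[φ4→S] = [6, 8, 8]
r6 m[H→φ0] = [11, 12, 10]
r6 m[H→φ3] = [16, 10, 10]
r6 m[D→φ0] = [14, 17, 19]
r6 m[D→φ1] = [16, 13, 19]
r6 m[D→φ2] = [22, 20, 24]
r6 m[D→φ4] = [17, 10, 16]
r6 m[R→φ2] = [0, 0, 0]
r6 m[S→φ1] = [9, 16, 13]
r6 m[S→φ3] = [18, 16, 15]
r6 m[S→φ4] = [15, 16, 12]
r7 m[φ0→H] = [23, 17, 17]
r7 m[φ0→D] = [15, 10, 13]
r7 m[φ1→D] = [13, 13, 13]
r7 m[φ1→S] = [20, 14, 13]
r7 m[φ2→D] = [1, 0, 2]
r7 m[φ2→R] = [26, 26, 20]
r7 m[φ3→H] = [18, 19, 17]
r7 m[φ3→S] = [10, 14, 12]
r7 m[φ4→D] = [13, 17, 17]
r7 m[φ4→S] = [13, 15, 15]
r7 m[H→φ0] = [11, 12, 10]
r7 m[H→φ3] = [16, 10, 10]
r7 m[D→φ0] = [14, 17, 19]
r7 m[D→φ1] = [16, 13, 19]
r7 m[D→φ2] = [22, 20, 24]
r7 m[D→φ4] = [17, 10, 16]
r7 m[R→φ2] = [0, 0, 0]
r7 m[S→φ1] = [9, 16, 13]
r7 m[S→φ3] = [18, 16, 15]
r7 m[S→φ4] = [15, 16, 12]
r8 m[φ0→H] = [23, 17, 17]
r8 m[φ0→D] = [15, 10, 13]
r8 m[φ1→D] = [13, 13, 13]
r8 m[φ1→S] = [20, 14, 13]
r8 m[φ2→D] = [1, 0, 2]
r8 m[φ2→R] = [26, 26, 20]
r8 m[φ3→H] = [18, 19, 17]
r8 m[φ3→S] = [10, 14, 12]
r8 m[φ4→D] = [13, 17, 17]
r8 m[φ4→S] = [13, 15, 15]
r8 m[H→φ0] = [18, 19, 17]
r8 m[H→φ3] = [23, 17, 17]
r8 m[D→φ0] = [27, 30, 32]
r8 m[D→φ1] = [29, 27, 32]
r8 m[D→φ2] = [41, 40, 43]
r8 m[D→φ4] = [29, 23, 28]
r8 m[R→φ2] = [0, 0, 0]
r8 m[S→φ1] = [23, 29, 27]
r8 m[S→φ3] = [33, 29, 28]
r8 m[S→φ4] = [30, 28, 25]
r9 m[φ0→H] = [36, 30, 30]
r9 m[φ0→D] = [22, 17, 20]
r9 m[φ1→D] = [27, 27, 27]
r9 m[φ1→S] = [33, 28, 27]
r9 m[φ2→D] = [1, 0, 2]
r9 m[φ2→R] = [45, 46, 40]
r9 m[φ3→H] = [31, 33, 30]
r9 m[φ3→S] = [17, 21, 19]
r9 m[φ4→D] = [26, 30, 29]
r9 m[φ4→S] = [26, 28, 28]
r9 m[H→φ0] = [18, 19, 17]
r9 m[H→φ3] = [23, 17, 17]
r9 m[D→φ0] = [27, 30, 32]
r9 m[D→φ1] = [29, 27, 32]
r9 m[D→φ2] = [41, 40, 43]
r9 m[D→φ4] = [29, 23, 28]
r9 m[R→φ2] = [0, 0, 0]
r9 m[S→φ1] = [23, 29, 27]
r9 m[S→φ3] = [33, 29, 28]
r9 m[S→φ4] = [30, 28, 25]
r10 m[φ0→H] = [36, 30, 30]
r10 m[φ0→D] = [22, 17, 20]
r10 m[φ1→D] = [27, 27, 27]
r10 m[φ1→S] = [33, 28, 27]
r10 m[φ2→D] = [1, 0, 2]
r10 m[φ2→R] = [45, 46, 40]
r10 m[φ3→H] = [31, 33, 30]
r10 m[φ3→S] = [17, 21, 19]
r10 m[φ4→D] = [26, 30, 29]
r10 m[φ4→S] = [26, 28, 28]
r10 m[H→φ0] = [31, 33, 30]
r10 m[H→φ3] = [36, 30, 30]
r10 m[D→φ0] = [54, 57, 58]
r10 m[D→φ1] = [49, 47, 51]
r10 m[D→φ2] = [75, 74, 76]
r10 m[D→φ4] = [50, 44, 49]
r10 m[R→φ2] = [0, 0, 0]
r10 m[S→φ1] = [43, 49, 47]
r10 m[S→φ3] = [59, 56, 55]
r10 m[S→φ4] = [50, 49, 46]
r11 m[φ0→H] = [63, 57, 57]
r11 m[φ0→D] = [36, 30, 34]
r11 m[φ1→D] = [47, 47, 47]
r11 m[φ1→S] = [53, 48, 47]
r11 m[φ2→D] = [1, 0, 2]
r11 m[φ2→R] = [78, 79, 74]
r11 m[φ3→H] = [58, 60, 57]
r11 m[φ3→S] = [30, 34, 32]
r11 m[φ4→D] = [47, 51, 50]
r11 m[φ4→S] = [47, 49, 49]
r11 m[H→φ0] = [31, 33, 30]
r11 m[H→φ3] = [36, 30, 30]
r11 m[D→φ0] = [54, 57, 58]
r11 m[D→φ1] = [49, 47, 51]
r11 m[D→φ2] = [75, 74, 76]
r11 m[D→φ4] = [50, 44, 49]
r11 m[R→φ2] = [0, 0, 0]
r11 m[S→φ1] = [43, 49, 47]
r11 m[S→φ3] = [59, 56, 55]
r11 m[S→φ4] = [50, 49, 46]
r12 m[φ0→H] = [63, 57, 57]
r12 m[φ0→D] = [36, 30, 34]
r12 m[φ1→D] = [47, 47, 47]
r12 m[φ1→S] = [53, 48, 47]
r12 m[φ2→D] = [1, 0, 2]
r12 m[φ2→R] = [78, 79, 74]
r12 m[φ3→H] = [58, 60, 57]
r12 m[φ3→S] = [30, 34, 32]
r12 m[φ4→D] = [47, 51, 50]
r12 m[φ4→S] = [47, 49, 49]
r12 m[H→φ0] = [58, 60, 57]
r12 m[H→φ3] = [63, 57, 57]
r12 m[D→φ0] = [95, 98, 99]
r12 m[D→φ1] = [84, 81, 86]
r12 m[D→φ2] = [130, 128, 131]
r12 m[D→φ4] = [84, 77, 83]
r12 m[R→φ2] = [0, 0, 0]
r12 m[S→φ1] = [77, 83, 81]
r12 m[S→φ3] = [100, 97, 96]
r12 m[S→φ4] = [83, 82, 79]
r13 m[φ0→H] = [104, 98, 98]
r13 m[φ0→D] = [63, 57, 61]
r13 m[φ1→D] = [81, 81, 81]
r13 m[φ1→S] = [88, 82, 81]
r13 m[φ2→D] = [1, 0, 2]
r13 m[φ2→R] = [133, 134, 128]
r13 m[φ3→H] = [99, 101, 98]
r13 m[φ3→S] = [57, 61, 59]
r13 m[φ4→D] = [80, 84, 83]
r13 m[φ4→S] = [80, 82, 82]
r13 m[H→φ0] = [58, 60, 57]
r13 m[H→φ3] = [63, 57, 57]
r13 m[D→φ0] = [95, 98, 99]
r13 m[D→φ1] = [84, 81, 86]
r13 m[D→φ2] = [130, 128, 131]
r13 m[D→φ4] = [84, 77, 83]
r13 m[R→φ2] = [0, 0, 0]
r13 m[S→φ1] = [77, 83, 81]
r13 m[S→φ3] = [100, 97, 96]
r13 m[S→φ4] = [83, 82, 79]
no fixed point within 13 rounds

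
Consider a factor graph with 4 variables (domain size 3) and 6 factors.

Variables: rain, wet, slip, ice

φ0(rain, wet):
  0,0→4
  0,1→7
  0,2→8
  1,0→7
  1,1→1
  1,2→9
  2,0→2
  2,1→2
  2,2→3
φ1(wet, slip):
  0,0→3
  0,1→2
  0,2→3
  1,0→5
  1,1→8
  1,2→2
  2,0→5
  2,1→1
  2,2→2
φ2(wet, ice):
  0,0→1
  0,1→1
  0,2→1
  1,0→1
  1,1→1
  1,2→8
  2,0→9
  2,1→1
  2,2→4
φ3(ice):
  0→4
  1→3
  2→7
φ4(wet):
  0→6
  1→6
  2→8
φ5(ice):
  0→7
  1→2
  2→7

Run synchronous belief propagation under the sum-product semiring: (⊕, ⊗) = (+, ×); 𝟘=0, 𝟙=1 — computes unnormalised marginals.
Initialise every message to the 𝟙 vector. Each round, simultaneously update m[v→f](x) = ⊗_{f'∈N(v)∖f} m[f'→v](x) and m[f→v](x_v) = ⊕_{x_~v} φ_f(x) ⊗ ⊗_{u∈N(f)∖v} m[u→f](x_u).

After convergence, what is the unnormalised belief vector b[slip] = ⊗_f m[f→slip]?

b[slip] = [510422, 290068, 215822]

init: all messages = 𝟙 over 3 values
r1 m[φ0→rain] = [19, 17, 7]
r1 m[φ0→wet] = [13, 10, 20]
r1 m[φ1→wet] = [8, 15, 8]
r1 m[φ1→slip] = [13, 11, 7]
r1 m[φ2→wet] = [3, 10, 14]
r1 m[φ2→ice] = [11, 3, 13]
r1 m[φ3→ice] = [4, 3, 7]
r1 m[φ4→wet] = [6, 6, 8]
r1 m[φ5→ice] = [7, 2, 7]
r1 m[rain→φ0] = [1, 1, 1]
r1 m[wet→φ0] = [1, 1, 1]
r1 m[wet→φ1] = [1, 1, 1]
r1 m[wet→φ2] = [1, 1, 1]
r1 m[wet→φ4] = [1, 1, 1]
r1 m[slip→φ1] = [1, 1, 1]
r1 m[ice→φ2] = [1, 1, 1]
r1 m[ice→φ3] = [1, 1, 1]
r1 m[ice→φ5] = [1, 1, 1]
r2 m[φ0→rain] = [19, 17, 7]
r2 m[φ0→wet] = [13, 10, 20]
r2 m[φ1→wet] = [8, 15, 8]
r2 m[φ1→slip] = [13, 11, 7]
r2 m[φ2→wet] = [3, 10, 14]
r2 m[φ2→ice] = [11, 3, 13]
r2 m[φ3→ice] = [4, 3, 7]
r2 m[φ4→wet] = [6, 6, 8]
r2 m[φ5→ice] = [7, 2, 7]
r2 m[rain→φ0] = [1, 1, 1]
r2 m[wet→φ0] = [144, 900, 896]
r2 m[wet→φ1] = [234, 600, 2240]
r2 m[wet→φ2] = [624, 900, 1280]
r2 m[wet→φ4] = [312, 1500, 2240]
r2 m[slip→φ1] = [1, 1, 1]
r2 m[ice→φ2] = [28, 6, 49]
r2 m[ice→φ3] = [77, 6, 91]
r2 m[ice→φ5] = [44, 9, 91]
r3 m[φ0→rain] = [14044, 9972, 4776]
r3 m[φ0→wet] = [13, 10, 20]
r3 m[φ1→wet] = [8, 15, 8]
r3 m[φ1→slip] = [14902, 7508, 6382]
r3 m[φ2→wet] = [83, 426, 454]
r3 m[φ2→ice] = [13044, 2804, 12944]
r3 m[φ3→ice] = [4, 3, 7]
r3 m[φ4→wet] = [6, 6, 8]
r3 m[φ5→ice] = [7, 2, 7]
r3 m[rain→φ0] = [1, 1, 1]
r3 m[wet→φ0] = [144, 900, 896]
r3 m[wet→φ1] = [234, 600, 2240]
r3 m[wet→φ2] = [624, 900, 1280]
r3 m[wet→φ4] = [312, 1500, 2240]
r3 m[slip→φ1] = [1, 1, 1]
r3 m[ice→φ2] = [28, 6, 49]
r3 m[ice→φ3] = [77, 6, 91]
r3 m[ice→φ5] = [44, 9, 91]
r4 m[φ0→rain] = [14044, 9972, 4776]
r4 m[φ0→wet] = [13, 10, 20]
r4 m[φ1→wet] = [8, 15, 8]
r4 m[φ1→slip] = [14902, 7508, 6382]
r4 m[φ2→wet] = [83, 426, 454]
r4 m[φ2→ice] = [13044, 2804, 12944]
r4 m[φ3→ice] = [4, 3, 7]
r4 m[φ4→wet] = [6, 6, 8]
r4 m[φ5→ice] = [7, 2, 7]
r4 m[rain→φ0] = [1, 1, 1]
r4 m[wet→φ0] = [3984, 38340, 29056]
r4 m[wet→φ1] = [6474, 25560, 72640]
r4 m[wet→φ2] = [624, 900, 1280]
r4 m[wet→φ4] = [8632, 63900, 72640]
r4 m[slip→φ1] = [1, 1, 1]
r4 m[ice→φ2] = [28, 6, 49]
r4 m[ice→φ3] = [91308, 5608, 90608]
r4 m[ice→φ5] = [52176, 8412, 90608]
r5 m[φ0→rain] = [516764, 327732, 171816]
r5 m[φ0→wet] = [13, 10, 20]
r5 m[φ1→wet] = [8, 15, 8]
r5 m[φ1→slip] = [510422, 290068, 215822]
r5 m[φ2→wet] = [83, 426, 454]
r5 m[φ2→ice] = [13044, 2804, 12944]
r5 m[φ3→ice] = [4, 3, 7]
r5 m[φ4→wet] = [6, 6, 8]
r5 m[φ5→ice] = [7, 2, 7]
r5 m[rain→φ0] = [1, 1, 1]
r5 m[wet→φ0] = [3984, 38340, 29056]
r5 m[wet→φ1] = [6474, 25560, 72640]
r5 m[wet→φ2] = [624, 900, 1280]
r5 m[wet→φ4] = [8632, 63900, 72640]
r5 m[slip→φ1] = [1, 1, 1]
r5 m[ice→φ2] = [28, 6, 49]
r5 m[ice→φ3] = [91308, 5608, 90608]
r5 m[ice→φ5] = [52176, 8412, 90608]
r6 m[φ0→rain] = [516764, 327732, 171816]
r6 m[φ0→wet] = [13, 10, 20]
r6 m[φ1→wet] = [8, 15, 8]
r6 m[φ1→slip] = [510422, 290068, 215822]
r6 m[φ2→wet] = [83, 426, 454]
r6 m[φ2→ice] = [13044, 2804, 12944]
r6 m[φ3→ice] = [4, 3, 7]
r6 m[φ4→wet] = [6, 6, 8]
r6 m[φ5→ice] = [7, 2, 7]
r6 m[rain→φ0] = [1, 1, 1]
r6 m[wet→φ0] = [3984, 38340, 29056]
r6 m[wet→φ1] = [6474, 25560, 72640]
r6 m[wet→φ2] = [624, 900, 1280]
r6 m[wet→φ4] = [8632, 63900, 72640]
r6 m[slip→φ1] = [1, 1, 1]
r6 m[ice→φ2] = [28, 6, 49]
r6 m[ice→φ3] = [91308, 5608, 90608]
r6 m[ice→φ5] = [52176, 8412, 90608]
fixed point reached at round 6
b[slip] = ⊗ incoming = [510422, 290068, 215822]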